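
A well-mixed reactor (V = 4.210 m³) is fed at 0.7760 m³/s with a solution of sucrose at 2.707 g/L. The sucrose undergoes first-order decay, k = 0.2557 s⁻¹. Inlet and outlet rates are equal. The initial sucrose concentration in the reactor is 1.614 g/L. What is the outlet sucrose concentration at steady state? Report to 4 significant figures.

1.134 g/L

Species balance: V dC/dt = Q C_in − Q C − k V C.
At steady state: 0 = Q C_in − (Q + kV) C_ss, so C_ss = Q C_in/(Q + kV).
C_ss = 0.7760·2.707/(0.7760 + 0.2557·4.210) = 2.10063/1.85250 = 1.13395 g/L.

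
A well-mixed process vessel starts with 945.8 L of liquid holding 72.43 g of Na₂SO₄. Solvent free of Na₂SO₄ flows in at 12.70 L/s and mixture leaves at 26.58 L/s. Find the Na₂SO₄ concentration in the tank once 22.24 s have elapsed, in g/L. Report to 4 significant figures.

Let m(t) be the amount of Na₂SO₄. Volume: V(t) = V₀ + (Q_in − Q_out) t = 945.8 − 13.8800 t; V(22.24) = 637.109 L.
No Na₂SO₄ enters, so dm/dt = −Q_out · (m/V).
Separate: dm/m = −Q_out dt/V(t) ⇒ ln(m/m₀) = −(Q_out/(Q_in−Q_out)) ln(V/V₀).
m = m₀ (V₀/V)^(Q_out/(Q_in−Q_out)) = 72.43 × (945.8/637.109)^(-1.91499) = 33.9887 g.
C = m/V = 33.9887/637.109 = 0.0533483 g/L.

0.05335 g/L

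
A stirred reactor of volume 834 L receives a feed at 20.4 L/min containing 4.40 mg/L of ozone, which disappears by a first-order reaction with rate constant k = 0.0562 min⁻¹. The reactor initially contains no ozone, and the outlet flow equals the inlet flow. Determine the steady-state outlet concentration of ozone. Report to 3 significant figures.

Accumulation = in − out − consumed: V dC/dt = Q C_in − Q C − k V C.
At steady state: 0 = Q C_in − (Q + kV) C_ss, so C_ss = Q C_in/(Q + kV).
C_ss = 20.4·4.40/(20.4 + 0.0562·834) = 89.760/67.271 = 1.3343 mg/L.

1.33 mg/L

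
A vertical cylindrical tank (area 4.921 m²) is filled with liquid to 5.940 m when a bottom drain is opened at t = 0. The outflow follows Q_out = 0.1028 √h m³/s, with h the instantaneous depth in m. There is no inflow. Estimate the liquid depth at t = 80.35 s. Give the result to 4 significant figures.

2.553 m

Volume balance on the tank: A dh/dt = −0.1028 √h.
∫ h^(−1/2) dh = −(0.1028/A) ∫ dt, giving 2√h = 2√h₀ − (0.1028/A) t.
√h = √5.940 − 0.1028·80.35/(2·4.921) = 2.43721 − 0.839258 = 1.59795.
h = 1.59795² = 2.55345 m.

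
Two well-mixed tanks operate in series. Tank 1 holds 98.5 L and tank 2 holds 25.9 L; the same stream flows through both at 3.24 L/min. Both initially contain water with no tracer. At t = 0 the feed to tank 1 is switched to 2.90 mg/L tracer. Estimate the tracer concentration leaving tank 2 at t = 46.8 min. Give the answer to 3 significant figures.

Species balance on tank i: dCᵢ/dt = (Cᵢ₋₁ − Cᵢ)/τᵢ with τᵢ = Vᵢ/Q.
τ₁ = 98.5/3.24 = 30.401 min; τ₂ = 25.9/3.24 = 7.9938 min.
Solving the cascade with C₁(0)=C₂(0)=0 gives C₂(t) = C_in[1 − (τ₁ e^(−t/τ₁) − τ₂ e^(−t/τ₂))/(τ₁ − τ₂)].
At t = 46.8: e^(−t/τ₁) = 0.21451, e^(−t/τ₂) = 0.0028669.
C₂ = 2.90·[1 − (30.401·0.21451 − 7.9938·0.0028669)/(22.407)] = 2.90·0.70999 = 2.0590 mg/L.

2.06 mg/L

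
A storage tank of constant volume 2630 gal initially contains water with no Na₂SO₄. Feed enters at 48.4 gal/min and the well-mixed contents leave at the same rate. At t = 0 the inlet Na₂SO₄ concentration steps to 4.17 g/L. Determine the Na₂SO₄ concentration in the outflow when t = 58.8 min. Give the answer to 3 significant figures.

2.76 g/L

Transient balance on the dissolved component: V dC/dt = Q(C_in − C).
So dC/dt = (C_in − C)/τ with τ = V/Q = 2630/48.4 = 54.339 min.
This is linear first-order; C(t) = C_in + (C₀ − C_in) e^(−t/τ).
C(58.8) = 4.17 + (0 − 4.17)·e^(−58.8/54.339) = 4.17 + (-4.1700)·0.33888 = 2.7569 g/L.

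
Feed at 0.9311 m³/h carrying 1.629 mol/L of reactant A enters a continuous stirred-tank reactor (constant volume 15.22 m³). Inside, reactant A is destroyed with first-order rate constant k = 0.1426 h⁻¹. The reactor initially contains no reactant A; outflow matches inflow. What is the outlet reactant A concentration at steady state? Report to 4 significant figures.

0.4890 mol/L

Accumulation = in − out − consumed: V dC/dt = Q C_in − Q C − k V C.
Steady state (dC/dt = 0): C_ss = Q C_in/(Q + kV) = C_in/(1 + kV/Q).
C_ss = 0.9311·1.629/(0.9311 + 0.1426·15.22) = 1.51676/3.10147 = 0.489046 mol/L.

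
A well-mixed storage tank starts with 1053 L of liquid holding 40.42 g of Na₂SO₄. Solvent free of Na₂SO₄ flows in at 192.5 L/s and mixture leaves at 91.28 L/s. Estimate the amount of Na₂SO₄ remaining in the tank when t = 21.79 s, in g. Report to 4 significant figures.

Let m(t) be the amount of Na₂SO₄. Volume: V(t) = V₀ + (Q_in − Q_out) t = 1053 + 101.220 t; V(21.79) = 3258.58 L.
Species balance (pure solvent in): dm/dt = −Q_out · m/V(t).
Separate: dm/m = −Q_out dt/V(t) ⇒ ln(m/m₀) = −(Q_out/(Q_in−Q_out)) ln(V/V₀).
m = m₀ (V₀/V)^(Q_out/(Q_in−Q_out)) = 40.42 × (1053/3258.58)^(0.901798) = 14.5940 g.

14.59 g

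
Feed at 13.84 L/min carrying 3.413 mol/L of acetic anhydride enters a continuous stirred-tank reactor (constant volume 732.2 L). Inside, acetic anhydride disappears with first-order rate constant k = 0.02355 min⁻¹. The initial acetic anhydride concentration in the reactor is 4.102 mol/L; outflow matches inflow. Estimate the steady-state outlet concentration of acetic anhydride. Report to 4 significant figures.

Species balance: V dC/dt = Q C_in − Q C − k V C.
Steady state (dC/dt = 0): C_ss = Q C_in/(Q + kV) = C_in/(1 + kV/Q).
C_ss = 13.84·3.413/(13.84 + 0.02355·732.2) = 47.2359/31.0833 = 1.51966 mol/L.

1.520 mol/L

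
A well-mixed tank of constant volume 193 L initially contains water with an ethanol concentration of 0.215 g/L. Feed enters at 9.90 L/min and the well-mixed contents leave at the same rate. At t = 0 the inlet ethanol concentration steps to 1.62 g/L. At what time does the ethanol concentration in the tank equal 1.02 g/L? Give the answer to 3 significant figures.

16.6 min

Transient balance on the dissolved component: V dC/dt = Q(C_in − C), so τ = V/Q = 19.495 min.
C(t) = C_in + (C₀ − C_in) e^(−t/τ). Set C = 1.02 and solve for t:
e^(−t/τ) = (C − C_in)/(C₀ − C_in) = (1.02 − 1.62)/(0.215 − 1.62) = 0.42705
t = −τ ln(…) = 19.495 × 0.85086 = 16.588 min.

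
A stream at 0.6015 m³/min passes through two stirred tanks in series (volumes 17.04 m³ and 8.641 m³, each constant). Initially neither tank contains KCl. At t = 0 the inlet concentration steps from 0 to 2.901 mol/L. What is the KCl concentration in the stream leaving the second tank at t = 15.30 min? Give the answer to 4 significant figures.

0.5003 mol/L

Time constants: τᵢ = Vᵢ/Q for each well-mixed tank.
τ₁ = 17.04/0.6015 = 28.3292 min; τ₂ = 8.641/0.6015 = 14.3658 min.
Solving the cascade with C₁(0)=C₂(0)=0 gives C₂(t) = C_in[1 − (τ₁ e^(−t/τ₁) − τ₂ e^(−t/τ₂))/(τ₁ − τ₂)].
At t = 15.30: e^(−t/τ₁) = 0.582702, e^(−t/τ₂) = 0.344716.
C₂ = 2.901·[1 − (28.3292·0.582702 − 14.3658·0.344716)/(13.9634)] = 2.901·0.172455 = 0.500293 mol/L.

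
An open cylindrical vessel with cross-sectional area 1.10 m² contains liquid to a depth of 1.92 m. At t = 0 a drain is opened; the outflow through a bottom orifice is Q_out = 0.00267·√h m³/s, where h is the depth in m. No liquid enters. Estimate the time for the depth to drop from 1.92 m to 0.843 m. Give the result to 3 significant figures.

385 s

A dh/dt = −Q_out = −0.00267 √h.
This is separable: 2 d(√h)/dt = −0.00267/A, so √h = √h₀ − (0.00267/(2A)) t.
t = 2A(√h₀ − √h)/0.00267 = 2·1.10·(√1.92 − √0.843)/0.00267
  = 2.2000 × (1.3856 − 0.91815) / 0.00267 = 385.20 s.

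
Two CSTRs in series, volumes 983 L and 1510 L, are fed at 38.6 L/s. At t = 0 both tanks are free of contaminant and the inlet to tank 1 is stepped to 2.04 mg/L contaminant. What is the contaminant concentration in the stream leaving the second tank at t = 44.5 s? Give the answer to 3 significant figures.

0.829 mg/L

Time constants: τᵢ = Vᵢ/Q for each well-mixed tank.
τ₁ = 983/38.6 = 25.466 s; τ₂ = 1510/38.6 = 39.119 s.
Solving the cascade with C₁(0)=C₂(0)=0 gives C₂(t) = C_in[1 − (τ₁ e^(−t/τ₁) − τ₂ e^(−t/τ₂))/(τ₁ − τ₂)].
At t = 44.5: e^(−t/τ₁) = 0.17423, e^(−t/τ₂) = 0.32060.
C₂ = 2.04·[1 − (25.466·0.17423 − 39.119·0.32060)/(-13.653)] = 2.04·0.40636 = 0.82898 mg/L.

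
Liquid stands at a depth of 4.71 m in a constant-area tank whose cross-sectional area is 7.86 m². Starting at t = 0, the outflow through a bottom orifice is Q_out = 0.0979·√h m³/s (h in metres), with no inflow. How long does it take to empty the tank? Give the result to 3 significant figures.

348 s

A dh/dt = −Q_out = −0.0979 √h.
This is separable: 2 d(√h)/dt = −0.0979/A, so √h = √h₀ − (0.0979/(2A)) t.
Set h = 0: 2√h₀ = (0.0979/A) t_empty ⇒ t_empty = 2A√h₀/0.0979.
t_empty = 2·7.86·√4.71/0.0979 = 15.720·2.1703/0.0979 = 348.48 s.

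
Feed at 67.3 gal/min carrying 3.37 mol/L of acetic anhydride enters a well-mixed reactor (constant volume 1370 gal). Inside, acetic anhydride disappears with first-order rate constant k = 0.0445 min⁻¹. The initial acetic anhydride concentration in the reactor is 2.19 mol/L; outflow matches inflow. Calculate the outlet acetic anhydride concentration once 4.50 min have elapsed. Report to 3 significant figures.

2.04 mol/L

Species balance: V dC/dt = Q C_in − Q C − k V C.
dC/dt = (Q/V) C_in − (Q/V + k) C; effective rate a = Q/V + k = 0.049124 + 0.0445 = 0.093624 min⁻¹.
C_ss = Q C_in/(Q + kV) = 1.7682 mol/L; C(t) = C_ss + (C₀ − C_ss) e^(−a t).
C(4.50) = 1.7682 + (0.42178)·e^(−0.093624·4.50) = 1.7682 + (0.42178)·0.65619 = 2.0450 mol/L.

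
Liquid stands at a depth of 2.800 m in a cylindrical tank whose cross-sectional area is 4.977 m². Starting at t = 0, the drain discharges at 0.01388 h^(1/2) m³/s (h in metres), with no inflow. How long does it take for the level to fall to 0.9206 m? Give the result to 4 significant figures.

Volume balance on the tank: A dh/dt = −0.01388 √h.
Separate and integrate: 2(√h − √h₀) = −(0.01388/A) t.
t = 2A(√h₀ − √h)/0.01388 = 2·4.977·(√2.800 − √0.9206)/0.01388
  = 9.95400 × (1.67332 − 0.959479) / 0.01388 = 511.929 s.

511.9 s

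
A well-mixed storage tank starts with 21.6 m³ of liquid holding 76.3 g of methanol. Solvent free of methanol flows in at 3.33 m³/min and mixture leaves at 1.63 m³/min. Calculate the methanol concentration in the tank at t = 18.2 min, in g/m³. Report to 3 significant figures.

0.619 g/m³

Let m(t) be the amount of methanol. Volume: V(t) = V₀ + (Q_in − Q_out) t = 21.6 + 1.7000 t; V(18.2) = 52.540 m³.
No methanol enters, so dm/dt = −Q_out · (m/V).
dm/m = −Q_out dt/(V₀ + 1.7000 t); integrating gives ln(m/m₀) = −(Q_out/(Q_in−Q_out)) ln(V/V₀).
m = m₀ (V₀/V)^(Q_out/(Q_in−Q_out)) = 76.3 × (21.6/52.540)^(0.95882) = 32.537 g.
C = m/V = 32.537/52.540 = 0.61929 g/m³.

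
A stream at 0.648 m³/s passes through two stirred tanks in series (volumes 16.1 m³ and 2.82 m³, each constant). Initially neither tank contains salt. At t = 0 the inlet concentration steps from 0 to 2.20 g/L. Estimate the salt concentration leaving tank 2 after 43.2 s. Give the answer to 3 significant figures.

1.73 g/L

Time constants: τᵢ = Vᵢ/Q for each well-mixed tank.
τ₁ = 16.1/0.648 = 24.846 s; τ₂ = 2.82/0.648 = 4.3519 s.
Solving the cascade with C₁(0)=C₂(0)=0 gives C₂(t) = C_in[1 − (τ₁ e^(−t/τ₁) − τ₂ e^(−t/τ₂))/(τ₁ − τ₂)].
At t = 43.2: e^(−t/τ₁) = 0.17574, e^(−t/τ₂) = 4.8847e-05.
C₂ = 2.20·[1 − (24.846·0.17574 − 4.3519·4.8847e-05)/(20.494)] = 2.20·0.78695 = 1.7313 g/L.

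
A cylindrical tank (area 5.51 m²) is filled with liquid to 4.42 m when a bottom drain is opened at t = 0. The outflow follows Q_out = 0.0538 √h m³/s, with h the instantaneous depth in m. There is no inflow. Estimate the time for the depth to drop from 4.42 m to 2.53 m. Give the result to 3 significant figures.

105 s

With no inflow, A dh/dt = −0.0538 √h.
This is separable: 2 d(√h)/dt = −0.0538/A, so √h = √h₀ − (0.0538/(2A)) t.
t = 2A(√h₀ − √h)/0.0538 = 2·5.51·(√4.42 − √2.53)/0.0538
  = 11.020 × (2.1024 − 1.5906) / 0.0538 = 104.83 s.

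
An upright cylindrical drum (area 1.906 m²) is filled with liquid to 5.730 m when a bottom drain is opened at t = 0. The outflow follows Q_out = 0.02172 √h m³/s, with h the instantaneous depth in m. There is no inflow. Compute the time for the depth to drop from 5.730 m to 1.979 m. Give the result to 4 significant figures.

173.2 s

Unsteady balance on liquid volume: A dh/dt = −0.02172 √h.
Separate and integrate: 2(√h − √h₀) = −(0.02172/A) t.
t = 2A(√h₀ − √h)/0.02172 = 2·1.906·(√5.730 − √1.979)/0.02172
  = 3.81200 × (2.39374 − 1.40677) / 0.02172 = 173.220 s.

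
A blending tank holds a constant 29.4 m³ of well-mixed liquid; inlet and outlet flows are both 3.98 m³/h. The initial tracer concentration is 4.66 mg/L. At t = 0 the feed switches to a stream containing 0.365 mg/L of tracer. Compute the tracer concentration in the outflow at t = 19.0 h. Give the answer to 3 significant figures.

Mass balance on the solute (V constant): V dC/dt = Q(C_in − C).
Rewrite as dC/dt + C/τ = C_in/τ, τ = V/Q = 7.3869 h.
This is linear first-order; C(t) = C_in + (C₀ − C_in) e^(−t/τ).
C(19.0) = 0.365 + (4.66 − 0.365)·e^(−19.0/7.3869) = 0.365 + (4.2950)·0.076374 = 0.69303 mg/L.

0.693 mg/L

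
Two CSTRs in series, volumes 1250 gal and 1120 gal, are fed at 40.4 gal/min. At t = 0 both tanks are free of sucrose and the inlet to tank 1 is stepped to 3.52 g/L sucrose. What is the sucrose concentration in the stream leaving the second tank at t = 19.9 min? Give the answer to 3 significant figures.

0.523 g/L

Each tank obeys Vᵢ dCᵢ/dt = Q(Cᵢ₋₁ − Cᵢ), so τᵢ = Vᵢ/Q.
τ₁ = 1250/40.4 = 30.941 min; τ₂ = 1120/40.4 = 27.723 min.
Tank 1: C₁ = C_in(1 − e^(−t/τ₁)). Tank 2 (τ₁ ≠ τ₂): C₂ = C_in[1 − (τ₁ e^(−t/τ₁) − τ₂ e^(−t/τ₂))/(τ₁ − τ₂)].
At t = 19.9: e^(−t/τ₁) = 0.52562, e^(−t/τ₂) = 0.48781.
C₂ = 3.52·[1 − (30.941·0.52562 − 27.723·0.48781)/(3.2178)] = 3.52·0.14862 = 0.52315 g/L.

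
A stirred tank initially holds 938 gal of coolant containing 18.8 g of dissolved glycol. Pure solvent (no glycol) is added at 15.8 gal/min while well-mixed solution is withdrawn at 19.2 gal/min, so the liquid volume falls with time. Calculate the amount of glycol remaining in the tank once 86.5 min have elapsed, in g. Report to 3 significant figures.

2.25 g

Let m(t) be the amount of glycol. Volume: V(t) = V₀ + (Q_in − Q_out) t = 938 − 3.4000 t; V(86.5) = 643.90 gal.
No glycol enters, so dm/dt = −Q_out · (m/V).
dm/m = −Q_out dt/(V₀ − 3.4000 t); integrating gives ln(m/m₀) = −(Q_out/(Q_in−Q_out)) ln(V/V₀).
m = m₀ (V₀/V)^(Q_out/(Q_in−Q_out)) = 18.8 × (938/643.90)^(-5.6471) = 2.2466 g.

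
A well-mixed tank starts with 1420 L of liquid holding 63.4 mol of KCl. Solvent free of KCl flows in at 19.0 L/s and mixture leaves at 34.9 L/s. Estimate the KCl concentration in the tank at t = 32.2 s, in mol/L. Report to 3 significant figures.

0.0262 mol/L

Total volume: dV/dt = Q_in − Q_out = -15.900 L/s, so V(t) = 1420 − 15.900 t and V(32.2) = 908.02 L.
Species balance (pure solvent in): dm/dt = −Q_out · m/V(t).
dm/m = −Q_out dt/(V₀ − 15.900 t); integrating gives ln(m/m₀) = −(Q_out/(Q_in−Q_out)) ln(V/V₀).
m = m₀ (V₀/V)^(Q_out/(Q_in−Q_out)) = 63.4 × (1420/908.02)^(-2.1950) = 23.760 mol.
C = m/V = 23.760/908.02 = 0.026167 mol/L.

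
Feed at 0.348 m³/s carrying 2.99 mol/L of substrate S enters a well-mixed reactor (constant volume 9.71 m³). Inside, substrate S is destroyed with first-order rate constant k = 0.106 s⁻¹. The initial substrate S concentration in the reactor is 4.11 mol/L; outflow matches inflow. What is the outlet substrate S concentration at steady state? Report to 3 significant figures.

Accumulation = in − out − consumed: V dC/dt = Q C_in − Q C − k V C.
Steady state (dC/dt = 0): C_ss = Q C_in/(Q + kV) = C_in/(1 + kV/Q).
C_ss = 0.348·2.99/(0.348 + 0.106·9.71) = 1.0405/1.3773 = 0.75550 mol/L.

0.756 mol/L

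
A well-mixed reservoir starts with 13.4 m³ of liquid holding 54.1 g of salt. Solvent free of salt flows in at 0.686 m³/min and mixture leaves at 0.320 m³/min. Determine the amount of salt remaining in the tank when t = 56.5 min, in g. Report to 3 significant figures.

Total volume: dV/dt = Q_in − Q_out = 0.36600 m³/min, so V(t) = 13.4 + 0.36600 t and V(56.5) = 34.079 m³.
Species balance (pure solvent in): dm/dt = −Q_out · m/V(t).
dm/m = −Q_out dt/(V₀ + 0.36600 t); integrating gives ln(m/m₀) = −(Q_out/(Q_in−Q_out)) ln(V/V₀).
m = m₀ (V₀/V)^(Q_out/(Q_in−Q_out)) = 54.1 × (13.4/34.079)^(0.87432) = 23.920 g.

23.9 g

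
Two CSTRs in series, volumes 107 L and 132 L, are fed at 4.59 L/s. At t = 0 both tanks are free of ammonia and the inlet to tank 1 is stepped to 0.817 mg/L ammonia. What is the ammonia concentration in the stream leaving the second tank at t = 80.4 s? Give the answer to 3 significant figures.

0.665 mg/L

Each tank obeys Vᵢ dCᵢ/dt = Q(Cᵢ₋₁ − Cᵢ), so τᵢ = Vᵢ/Q.
τ₁ = 107/4.59 = 23.312 s; τ₂ = 132/4.59 = 28.758 s.
Solving the cascade with C₁(0)=C₂(0)=0 gives C₂(t) = C_in[1 − (τ₁ e^(−t/τ₁) − τ₂ e^(−t/τ₂))/(τ₁ − τ₂)].
At t = 80.4: e^(−t/τ₁) = 0.031779, e^(−t/τ₂) = 0.061070.
C₂ = 0.817·[1 − (23.312·0.031779 − 28.758·0.061070)/(-5.4466)] = 0.817·0.81356 = 0.66468 mg/L.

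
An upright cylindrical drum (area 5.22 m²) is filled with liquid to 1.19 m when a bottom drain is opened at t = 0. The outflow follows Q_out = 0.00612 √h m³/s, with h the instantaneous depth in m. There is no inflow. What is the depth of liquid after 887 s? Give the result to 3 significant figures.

Volume balance on the tank: A dh/dt = −0.00612 √h.
This is separable: 2 d(√h)/dt = −0.00612/A, so √h = √h₀ − (0.00612/(2A)) t.
√h = √1.19 − 0.00612·887/(2·5.22) = 1.0909 − 0.51997 = 0.57091.
h = 0.57091² = 0.32593 m.

0.326 m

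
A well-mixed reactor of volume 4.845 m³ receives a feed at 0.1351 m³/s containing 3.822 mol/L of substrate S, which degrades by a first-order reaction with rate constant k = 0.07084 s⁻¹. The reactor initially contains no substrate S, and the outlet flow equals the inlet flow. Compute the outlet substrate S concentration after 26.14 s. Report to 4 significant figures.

V dC/dt = Q(C_in − C) − k V C.
dC/dt = (Q/V) C_in − (Q/V + k) C; effective rate a = Q/V + k = 0.0278844 + 0.07084 = 0.0987244 s⁻¹.
C_ss = Q C_in/(Q + kV) = 1.07951 mol/L; C(t) = C_ss + (C₀ − C_ss) e^(−a t).
C(26.14) = 1.07951 + (-1.07951)·e^(−0.0987244·26.14) = 1.07951 + (-1.07951)·0.0757243 = 0.997767 mol/L.

0.9978 mol/L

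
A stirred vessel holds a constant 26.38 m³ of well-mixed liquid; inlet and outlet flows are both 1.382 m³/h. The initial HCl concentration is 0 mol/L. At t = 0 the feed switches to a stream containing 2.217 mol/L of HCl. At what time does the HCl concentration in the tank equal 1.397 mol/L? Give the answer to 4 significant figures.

Species balance: V dC/dt = Q(C_in − C) ⇒ τ = V/Q = 19.0883 h.
C(t) = C_in + (C₀ − C_in) e^(−t/τ). Set C = 1.397 and solve for t:
e^(−t/τ) = (C − C_in)/(C₀ − C_in) = (1.397 − 2.217)/(0 − 2.217) = 0.369869
t = −τ ln(…) = 19.0883 × 0.994606 = 18.9853 h.

18.99 h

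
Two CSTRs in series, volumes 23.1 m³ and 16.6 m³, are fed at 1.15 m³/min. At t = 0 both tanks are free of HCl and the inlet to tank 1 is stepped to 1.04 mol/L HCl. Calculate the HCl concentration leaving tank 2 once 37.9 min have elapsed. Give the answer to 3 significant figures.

Species balance on tank i: dCᵢ/dt = (Cᵢ₋₁ − Cᵢ)/τᵢ with τᵢ = Vᵢ/Q.
τ₁ = 23.1/1.15 = 20.087 min; τ₂ = 16.6/1.15 = 14.435 min.
Solving the cascade with C₁(0)=C₂(0)=0 gives C₂(t) = C_in[1 − (τ₁ e^(−t/τ₁) − τ₂ e^(−t/τ₂))/(τ₁ − τ₂)].
At t = 37.9: e^(−t/τ₁) = 0.15156, e^(−t/τ₂) = 0.072396.
C₂ = 1.04·[1 − (20.087·0.15156 − 14.435·0.072396)/(5.6522)] = 1.04·0.64628 = 0.67213 mol/L.

0.672 mol/L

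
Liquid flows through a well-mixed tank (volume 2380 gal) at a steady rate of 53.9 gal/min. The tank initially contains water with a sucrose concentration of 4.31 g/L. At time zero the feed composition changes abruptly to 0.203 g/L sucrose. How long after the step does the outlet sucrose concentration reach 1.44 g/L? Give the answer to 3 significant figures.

Transient balance on the dissolved component: V dC/dt = Q(C_in − C), so τ = V/Q = 44.156 min.
C(t) = C_in + (C₀ − C_in) e^(−t/τ). Set C = 1.44 and solve for t:
e^(−t/τ) = (C − C_in)/(C₀ − C_in) = (1.44 − 0.203)/(4.31 − 0.203) = 0.30119
t = −τ ln(…) = 44.156 × 1.2000 = 52.987 min.

53.0 min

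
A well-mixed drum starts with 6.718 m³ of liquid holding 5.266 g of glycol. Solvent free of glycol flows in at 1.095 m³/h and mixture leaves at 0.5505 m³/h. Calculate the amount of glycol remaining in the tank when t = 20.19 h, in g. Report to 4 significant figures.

1.976 g

Let m(t) be the amount of glycol. Volume: V(t) = V₀ + (Q_in − Q_out) t = 6.718 + 0.544500 t; V(20.19) = 17.7115 m³.
Solute balance: dm/dt = 0 − Q_out C = −Q_out m/V(t).
Separate: dm/m = −Q_out dt/V(t) ⇒ ln(m/m₀) = −(Q_out/(Q_in−Q_out)) ln(V/V₀).
m = m₀ (V₀/V)^(Q_out/(Q_in−Q_out)) = 5.266 × (6.718/17.7115)^(1.01102) = 1.97618 g.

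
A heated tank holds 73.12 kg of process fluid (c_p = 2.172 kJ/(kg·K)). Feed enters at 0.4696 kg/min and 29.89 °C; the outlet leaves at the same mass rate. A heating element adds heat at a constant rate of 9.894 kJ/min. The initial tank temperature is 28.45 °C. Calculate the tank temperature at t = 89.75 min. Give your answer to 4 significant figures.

33.33 °C

First-law balance (no shaft work): M c_p dT/dt = ṁ c_p (T_in − T) + 9.894.
τ = M/ṁ = 155.707 min; T_ss = T_in + Q̇/(ṁ c_p) = 29.89 + 9.894/(0.4696·2.172) = 39.5903 °C.
Solution: T(t) = T_ss + (T₀ − T_ss) e^(−t/τ).
T(89.75) = 39.5903 + (-11.1403)·e^(−89.75/155.707) = 39.5903 + (-11.1403)·0.561916 = 33.3304 °C.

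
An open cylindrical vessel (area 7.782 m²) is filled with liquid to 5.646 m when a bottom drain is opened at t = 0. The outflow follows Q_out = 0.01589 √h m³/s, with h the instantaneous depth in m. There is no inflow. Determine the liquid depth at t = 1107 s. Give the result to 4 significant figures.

1.552 m

A dh/dt = −Q_out = −0.01589 √h.
This is separable: 2 d(√h)/dt = −0.01589/A, so √h = √h₀ − (0.01589/(2A)) t.
√h = √5.646 − 0.01589·1107/(2·7.782) = 2.37613 − 1.13019 = 1.24594.
h = 1.24594² = 1.55238 m.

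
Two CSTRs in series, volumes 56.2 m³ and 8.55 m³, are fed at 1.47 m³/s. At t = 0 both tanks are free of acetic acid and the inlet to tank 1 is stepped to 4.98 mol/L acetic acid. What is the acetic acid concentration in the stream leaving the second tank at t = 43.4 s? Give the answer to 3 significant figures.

Each tank obeys Vᵢ dCᵢ/dt = Q(Cᵢ₋₁ − Cᵢ), so τᵢ = Vᵢ/Q.
τ₁ = 56.2/1.47 = 38.231 s; τ₂ = 8.55/1.47 = 5.8163 s.
Solving the cascade with C₁(0)=C₂(0)=0 gives C₂(t) = C_in[1 − (τ₁ e^(−t/τ₁) − τ₂ e^(−t/τ₂))/(τ₁ − τ₂)].
At t = 43.4: e^(−t/τ₁) = 0.32136, e^(−t/τ₂) = 0.00057465.
C₂ = 4.98·[1 − (38.231·0.32136 − 5.8163·0.00057465)/(32.415)] = 4.98·0.62108 = 3.0930 mol/L.

3.09 mol/L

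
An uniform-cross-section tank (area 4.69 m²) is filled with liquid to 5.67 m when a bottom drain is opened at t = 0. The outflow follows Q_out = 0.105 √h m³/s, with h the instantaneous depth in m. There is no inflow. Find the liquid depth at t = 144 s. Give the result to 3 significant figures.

With no inflow, A dh/dt = −0.105 √h.
This is separable: 2 d(√h)/dt = −0.105/A, so √h = √h₀ − (0.105/(2A)) t.
√h = √5.67 − 0.105·144/(2·4.69) = 2.3812 − 1.6119 = 0.76924.
h = 0.76924² = 0.59172 m.

0.592 m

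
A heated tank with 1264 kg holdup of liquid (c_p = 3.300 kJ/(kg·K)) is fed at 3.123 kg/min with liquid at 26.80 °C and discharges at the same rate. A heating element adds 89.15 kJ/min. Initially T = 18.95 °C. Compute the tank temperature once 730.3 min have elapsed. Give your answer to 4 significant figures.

Energy balance: M c_p dT/dt = ṁ c_p (T_in − T) + 89.15.
τ = M/ṁ = 404.739 min; T_ss = T_in + Q̇/(ṁ c_p) = 26.80 + 89.15/(3.123·3.300) = 35.4504 °C.
T approaches T_ss exponentially: T(t) = T_ss + (T₀ − T_ss) e^(−t/τ).
T(730.3) = 35.4504 + (-16.5004)·e^(−730.3/404.739) = 35.4504 + (-16.5004)·0.164578 = 32.7348 °C.

32.73 °C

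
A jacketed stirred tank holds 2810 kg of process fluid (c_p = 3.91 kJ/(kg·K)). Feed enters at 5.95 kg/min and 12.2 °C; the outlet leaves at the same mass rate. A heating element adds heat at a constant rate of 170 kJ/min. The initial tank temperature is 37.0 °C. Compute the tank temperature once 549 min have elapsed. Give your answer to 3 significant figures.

First-law balance (no shaft work): M c_p dT/dt = ṁ c_p (T_in − T) + 170.
τ = M/ṁ = 472.27 min; T_ss = T_in + Q̇/(ṁ c_p) = 12.2 + 170/(5.95·3.91) = 19.507 °C.
T approaches T_ss exponentially: T(t) = T_ss + (T₀ − T_ss) e^(−t/τ).
T(549) = 19.507 + (17.493)·e^(−549/472.27) = 19.507 + (17.493)·0.31271 = 24.977 °C.

25.0 °C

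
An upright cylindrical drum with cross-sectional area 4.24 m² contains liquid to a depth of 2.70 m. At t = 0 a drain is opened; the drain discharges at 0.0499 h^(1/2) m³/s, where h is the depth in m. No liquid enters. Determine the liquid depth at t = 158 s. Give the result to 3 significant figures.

0.509 m

With no inflow, A dh/dt = −0.0499 √h.
∫ h^(−1/2) dh = −(0.0499/A) ∫ dt, giving 2√h = 2√h₀ − (0.0499/A) t.
√h = √2.70 − 0.0499·158/(2·4.24) = 1.6432 − 0.92974 = 0.71343.
h = 0.71343² = 0.50898 m.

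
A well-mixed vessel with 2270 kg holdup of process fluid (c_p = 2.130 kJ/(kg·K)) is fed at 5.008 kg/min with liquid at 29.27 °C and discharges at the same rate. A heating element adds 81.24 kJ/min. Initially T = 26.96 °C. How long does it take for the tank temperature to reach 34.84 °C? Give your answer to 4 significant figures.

M c_p dT/dt = ṁ c_p (T_in − T) + Q̇.
τ = M/ṁ = 453.275 min; T_ss = T_in + Q̇/(ṁ c_p) = 36.8860 °C.
T(t) = T_ss + (T₀ − T_ss) e^(−t/τ). Set T = 34.84:
e^(−t/τ) = (34.84 − 36.8860)/(26.96 − 36.8860) = 0.206124
t = −453.275 · ln(0.206124) = 715.847 min.

715.8 min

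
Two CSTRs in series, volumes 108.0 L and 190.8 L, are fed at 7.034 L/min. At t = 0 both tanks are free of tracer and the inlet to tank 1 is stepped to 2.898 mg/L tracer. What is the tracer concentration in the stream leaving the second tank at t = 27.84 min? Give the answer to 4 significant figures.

1.122 mg/L

Species balance on tank i: dCᵢ/dt = (Cᵢ₋₁ − Cᵢ)/τᵢ with τᵢ = Vᵢ/Q.
τ₁ = 108.0/7.034 = 15.3540 min; τ₂ = 190.8/7.034 = 27.1254 min.
Solving the cascade with C₁(0)=C₂(0)=0 gives C₂(t) = C_in[1 − (τ₁ e^(−t/τ₁) − τ₂ e^(−t/τ₂))/(τ₁ − τ₂)].
At t = 27.84: e^(−t/τ₁) = 0.163130, e^(−t/τ₂) = 0.358314.
C₂ = 2.898·[1 − (15.3540·0.163130 − 27.1254·0.358314)/(-11.7714)] = 2.898·0.387097 = 1.12181 mg/L.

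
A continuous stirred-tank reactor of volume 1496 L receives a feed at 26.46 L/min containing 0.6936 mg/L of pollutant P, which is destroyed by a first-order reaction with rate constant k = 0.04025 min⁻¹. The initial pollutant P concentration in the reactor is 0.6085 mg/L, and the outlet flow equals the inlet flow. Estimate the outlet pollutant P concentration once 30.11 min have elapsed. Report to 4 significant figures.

Accumulation = in − out − consumed: V dC/dt = Q C_in − Q C − k V C.
This is linear with rate a = Q/V + k = 0.0579372 min⁻¹.
C_ss = Q C_in/(Q + kV) = 0.211743 mg/L; C(t) = C_ss + (C₀ − C_ss) e^(−a t).
C(30.11) = 0.211743 + (0.396757)·e^(−0.0579372·30.11) = 0.211743 + (0.396757)·0.174734 = 0.281071 mg/L.

0.2811 mg/L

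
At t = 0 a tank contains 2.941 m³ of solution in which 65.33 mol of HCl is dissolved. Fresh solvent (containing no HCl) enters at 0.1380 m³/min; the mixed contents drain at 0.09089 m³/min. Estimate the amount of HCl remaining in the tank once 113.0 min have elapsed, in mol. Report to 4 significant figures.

8.900 mol

Total volume: dV/dt = Q_in − Q_out = 0.0471100 m³/min, so V(t) = 2.941 + 0.0471100 t and V(113.0) = 8.26443 m³.
Solute balance: dm/dt = 0 − Q_out C = −Q_out m/V(t).
Separate: dm/m = −Q_out dt/V(t) ⇒ ln(m/m₀) = −(Q_out/(Q_in−Q_out)) ln(V/V₀).
m = m₀ (V₀/V)^(Q_out/(Q_in−Q_out)) = 65.33 × (2.941/8.26443)^(1.92931) = 8.90010 mol.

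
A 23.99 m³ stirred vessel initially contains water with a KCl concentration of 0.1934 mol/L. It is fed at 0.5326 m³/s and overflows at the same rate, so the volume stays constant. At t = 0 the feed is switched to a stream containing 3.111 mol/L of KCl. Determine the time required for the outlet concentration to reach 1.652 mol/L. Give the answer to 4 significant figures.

31.22 s

Species balance: V dC/dt = Q(C_in − C) ⇒ τ = V/Q = 45.0432 s.
C(t) = C_in + (C₀ − C_in) e^(−t/τ). Set C = 1.652 and solve for t:
e^(−t/τ) = (C − C_in)/(C₀ − C_in) = (1.652 − 3.111)/(0.1934 − 3.111) = 0.500069
t = −τ ln(…) = 45.0432 × 0.693010 = 31.2154 s.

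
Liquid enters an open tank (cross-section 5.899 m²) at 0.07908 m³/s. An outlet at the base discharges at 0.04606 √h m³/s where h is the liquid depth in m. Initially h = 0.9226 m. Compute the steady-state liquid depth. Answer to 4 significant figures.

2.948 m

Mass balance (ρ constant): A dh/dt = Q_in − 0.04606 √h. At steady state dh/dt = 0:
Q_in = 0.04606 √h_ss ⇒ √h_ss = 0.07908/0.04606 = 1.71689.
h_ss = 1.71689² = 2.94771 m. (Since h₀ = 0.9226 m < h_ss, the level will rise toward this value.)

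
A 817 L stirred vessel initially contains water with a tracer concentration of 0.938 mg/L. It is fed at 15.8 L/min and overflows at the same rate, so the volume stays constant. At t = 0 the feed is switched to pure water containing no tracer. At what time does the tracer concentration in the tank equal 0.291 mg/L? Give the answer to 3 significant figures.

60.5 min

Species balance: V dC/dt = Q(C_in − C) ⇒ τ = V/Q = 51.709 min.
C(t) = C_in + (C₀ − C_in) e^(−t/τ). Set C = 0.291 and solve for t:
e^(−t/τ) = (C − C_in)/(C₀ − C_in) = (0.291 − 0)/(0.938 − 0) = 0.31023
t = −τ ln(…) = 51.709 × 1.1704 = 60.521 min.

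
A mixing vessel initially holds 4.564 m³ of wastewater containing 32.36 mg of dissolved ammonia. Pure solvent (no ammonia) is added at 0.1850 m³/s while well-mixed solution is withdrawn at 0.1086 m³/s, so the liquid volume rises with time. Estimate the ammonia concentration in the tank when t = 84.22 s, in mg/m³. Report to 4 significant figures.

Let m(t) be the amount of ammonia. Volume: V(t) = V₀ + (Q_in − Q_out) t = 4.564 + 0.0764000 t; V(84.22) = 10.9984 m³.
Solute balance: dm/dt = 0 − Q_out C = −Q_out m/V(t).
Separate: dm/m = −Q_out dt/V(t) ⇒ ln(m/m₀) = −(Q_out/(Q_in−Q_out)) ln(V/V₀).
m = m₀ (V₀/V)^(Q_out/(Q_in−Q_out)) = 32.36 × (4.564/10.9984)^(1.42147) = 9.26896 mg.
C = m/V = 9.26896/10.9984 = 0.842755 mg/m³.

0.8428 mg/m³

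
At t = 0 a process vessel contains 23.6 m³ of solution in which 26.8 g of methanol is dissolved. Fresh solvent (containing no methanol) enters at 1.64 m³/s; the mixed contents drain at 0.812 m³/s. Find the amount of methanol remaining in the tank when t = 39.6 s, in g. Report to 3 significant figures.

11.4 g

Let m(t) be the amount of methanol. Volume: V(t) = V₀ + (Q_in − Q_out) t = 23.6 + 0.82800 t; V(39.6) = 56.389 m³.
Solute balance: dm/dt = 0 − Q_out C = −Q_out m/V(t).
dm/m = −Q_out dt/(V₀ + 0.82800 t); integrating gives ln(m/m₀) = −(Q_out/(Q_in−Q_out)) ln(V/V₀).
m = m₀ (V₀/V)^(Q_out/(Q_in−Q_out)) = 26.8 × (23.6/56.389)^(0.98068) = 11.407 g.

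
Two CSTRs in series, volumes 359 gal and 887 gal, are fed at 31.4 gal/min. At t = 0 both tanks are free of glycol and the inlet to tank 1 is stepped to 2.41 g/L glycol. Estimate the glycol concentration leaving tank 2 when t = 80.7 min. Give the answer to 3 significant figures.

2.18 g/L

Time constants: τᵢ = Vᵢ/Q for each well-mixed tank.
τ₁ = 359/31.4 = 11.433 min; τ₂ = 887/31.4 = 28.248 min.
Solving the cascade with C₁(0)=C₂(0)=0 gives C₂(t) = C_in[1 − (τ₁ e^(−t/τ₁) − τ₂ e^(−t/τ₂))/(τ₁ − τ₂)].
At t = 80.7: e^(−t/τ₁) = 0.00086012, e^(−t/τ₂) = 0.057452.
C₂ = 2.41·[1 − (11.433·0.00086012 − 28.248·0.057452)/(-16.815)] = 2.41·0.90407 = 2.1788 g/L.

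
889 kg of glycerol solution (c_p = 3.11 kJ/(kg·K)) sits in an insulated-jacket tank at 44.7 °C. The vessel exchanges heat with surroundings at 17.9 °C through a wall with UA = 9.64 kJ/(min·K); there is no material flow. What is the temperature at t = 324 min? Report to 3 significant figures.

26.6 °C

Lumped-capacitance energy balance: M c_p dT/dt = UA(T_amb − T).
dT/dt = (T_ss − T)/τ with T_ss = T_amb = 17.900 °C, τ = M c_p/UA = 889·3.11/9.64 = 286.80 min.
This is linear first-order; T(t) = T_ss + (T₀ − T_ss) e^(−t/τ).
T(324) = 17.900 + (26.800)·0.32313 = 26.560 °C.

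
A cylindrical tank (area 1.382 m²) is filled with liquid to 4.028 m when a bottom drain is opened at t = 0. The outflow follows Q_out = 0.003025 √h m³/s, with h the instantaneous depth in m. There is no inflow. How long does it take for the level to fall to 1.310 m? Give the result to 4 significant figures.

Volume balance on the tank: A dh/dt = −0.003025 √h.
Separate and integrate: 2(√h − √h₀) = −(0.003025/A) t.
t = 2A(√h₀ − √h)/0.003025 = 2·1.382·(√4.028 − √1.310)/0.003025
  = 2.76400 × (2.00699 − 1.14455) / 0.003025 = 788.024 s.

788.0 s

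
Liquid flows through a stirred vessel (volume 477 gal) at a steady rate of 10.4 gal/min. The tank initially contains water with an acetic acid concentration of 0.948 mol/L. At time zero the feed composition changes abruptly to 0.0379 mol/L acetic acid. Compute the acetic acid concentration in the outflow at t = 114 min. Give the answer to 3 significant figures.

0.114 mol/L

Species balance on the tank: V dC/dt = Q(C_in − C).
Rewrite as dC/dt + C/τ = C_in/τ, τ = V/Q = 45.865 min.
Integrating: C(t) = C_in + (C₀ − C_in) e^(−t/τ).
C(114) = 0.0379 + (0.948 − 0.0379)·e^(−114/45.865) = 0.0379 + (0.91010)·0.083281 = 0.11369 mol/L.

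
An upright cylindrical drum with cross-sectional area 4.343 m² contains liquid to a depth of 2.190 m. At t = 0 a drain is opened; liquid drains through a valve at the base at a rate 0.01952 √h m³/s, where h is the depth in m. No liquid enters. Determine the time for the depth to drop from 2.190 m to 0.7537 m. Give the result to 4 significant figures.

With no inflow, A dh/dt = −0.01952 √h.
Separate and integrate: 2(√h − √h₀) = −(0.01952/A) t.
t = 2A(√h₀ − √h)/0.01952 = 2·4.343·(√2.190 − √0.7537)/0.01952
  = 8.68600 × (1.47986 − 0.868159) / 0.01952 = 272.197 s.

272.2 s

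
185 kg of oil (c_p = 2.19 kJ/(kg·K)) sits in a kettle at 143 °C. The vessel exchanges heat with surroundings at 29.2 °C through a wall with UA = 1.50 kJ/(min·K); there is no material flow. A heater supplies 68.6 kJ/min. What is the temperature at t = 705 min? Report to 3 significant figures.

79.9 °C

Lumped-capacitance energy balance: M c_p dT/dt = UA(T_amb − T) + Q̇.
dT/dt = (T_ss − T)/τ with T_ss = T_amb + Q̇/UA = 29.2 + 68.6/1.50 = 74.933 °C, τ = M c_p/UA = 185·2.19/1.50 = 270.10 min.
T approaches T_ss exponentially: T(t) = T_ss + (T₀ − T_ss) e^(−t/τ).
T(705) = 74.933 + (68.067)·0.073524 = 79.938 °C.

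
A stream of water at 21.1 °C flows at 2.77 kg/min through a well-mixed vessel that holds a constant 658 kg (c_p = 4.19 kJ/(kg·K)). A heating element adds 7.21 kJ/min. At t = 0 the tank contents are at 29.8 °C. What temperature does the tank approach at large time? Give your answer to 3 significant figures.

M c_p dT/dt = ṁ c_p (T_in − T) + Q̇.
At steady state dT/dt = 0 ⇒ T_ss = T_in + Q̇/(ṁ c_p) = 21.1 + 7.21/(2.77·4.19) = 21.721 °C.

21.7 °C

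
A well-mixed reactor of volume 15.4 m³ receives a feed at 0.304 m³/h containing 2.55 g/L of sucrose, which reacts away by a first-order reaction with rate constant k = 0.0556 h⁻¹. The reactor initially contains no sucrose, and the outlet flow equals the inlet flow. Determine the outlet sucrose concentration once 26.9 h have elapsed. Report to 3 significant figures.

Species balance: V dC/dt = Q C_in − Q C − k V C.
This is linear with rate a = Q/V + k = 0.075340 h⁻¹.
C_ss = Q C_in/(Q + kV) = 0.66814 g/L; C(t) = C_ss + (C₀ − C_ss) e^(−a t).
C(26.9) = 0.66814 + (-0.66814)·e^(−0.075340·26.9) = 0.66814 + (-0.66814)·0.13178 = 0.58009 g/L.

0.580 g/L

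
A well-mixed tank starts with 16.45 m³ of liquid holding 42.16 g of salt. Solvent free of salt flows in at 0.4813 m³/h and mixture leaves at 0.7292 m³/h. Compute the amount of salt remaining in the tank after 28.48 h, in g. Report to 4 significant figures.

8.102 g

Let m(t) be the amount of salt. Volume: V(t) = V₀ + (Q_in − Q_out) t = 16.45 − 0.247900 t; V(28.48) = 9.38981 m³.
No salt enters, so dm/dt = −Q_out · (m/V).
dm/m = −Q_out dt/(V₀ − 0.247900 t); integrating gives ln(m/m₀) = −(Q_out/(Q_in−Q_out)) ln(V/V₀).
m = m₀ (V₀/V)^(Q_out/(Q_in−Q_out)) = 42.16 × (16.45/9.38981)^(-2.94151) = 8.10245 g.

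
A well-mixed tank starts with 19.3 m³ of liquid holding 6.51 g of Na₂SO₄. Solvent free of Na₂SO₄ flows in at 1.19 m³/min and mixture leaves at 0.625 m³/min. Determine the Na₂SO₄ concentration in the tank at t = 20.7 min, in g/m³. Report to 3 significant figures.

0.124 g/m³

Total volume: dV/dt = Q_in − Q_out = 0.56500 m³/min, so V(t) = 19.3 + 0.56500 t and V(20.7) = 30.995 m³.
No Na₂SO₄ enters, so dm/dt = −Q_out · (m/V).
Separate: dm/m = −Q_out dt/V(t) ⇒ ln(m/m₀) = −(Q_out/(Q_in−Q_out)) ln(V/V₀).
m = m₀ (V₀/V)^(Q_out/(Q_in−Q_out)) = 6.51 × (19.3/30.995)^(1.1062) = 3.8547 g.
C = m/V = 3.8547/30.995 = 0.12436 g/m³.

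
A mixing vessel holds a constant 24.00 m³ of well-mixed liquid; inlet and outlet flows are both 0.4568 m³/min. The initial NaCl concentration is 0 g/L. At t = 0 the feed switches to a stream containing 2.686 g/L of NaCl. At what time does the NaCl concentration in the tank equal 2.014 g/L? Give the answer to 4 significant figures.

72.80 min

Species balance on the tank: V dC/dt = Q(C_in − C), so τ = V/Q = 52.5394 min.
C(t) = C_in + (C₀ − C_in) e^(−t/τ). Set C = 2.014 and solve for t:
e^(−t/τ) = (C − C_in)/(C₀ − C_in) = (2.014 − 2.686)/(0 − 2.686) = 0.250186
t = −τ ln(…) = 52.5394 × 1.38555 = 72.7960 min.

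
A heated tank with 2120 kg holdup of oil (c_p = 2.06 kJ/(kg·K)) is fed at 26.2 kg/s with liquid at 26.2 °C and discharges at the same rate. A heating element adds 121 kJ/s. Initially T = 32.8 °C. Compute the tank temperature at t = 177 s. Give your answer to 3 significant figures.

28.9 °C

Unsteady energy balance on the tank contents: M c_p dT/dt = ṁ c_p (T_in − T) + 121.
Rearrange: dT/dt = (T_ss − T)/τ with τ = M/ṁ = 80.916 s and T_ss = T_in + Q̇/(ṁ c_p) = 28.442 °C.
Integrating: T(t) = T_ss + (T₀ − T_ss) e^(−t/τ).
T(177) = 28.442 + (4.3581)·e^(−177/80.916) = 28.442 + (4.3581)·0.11220 = 28.931 °C.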